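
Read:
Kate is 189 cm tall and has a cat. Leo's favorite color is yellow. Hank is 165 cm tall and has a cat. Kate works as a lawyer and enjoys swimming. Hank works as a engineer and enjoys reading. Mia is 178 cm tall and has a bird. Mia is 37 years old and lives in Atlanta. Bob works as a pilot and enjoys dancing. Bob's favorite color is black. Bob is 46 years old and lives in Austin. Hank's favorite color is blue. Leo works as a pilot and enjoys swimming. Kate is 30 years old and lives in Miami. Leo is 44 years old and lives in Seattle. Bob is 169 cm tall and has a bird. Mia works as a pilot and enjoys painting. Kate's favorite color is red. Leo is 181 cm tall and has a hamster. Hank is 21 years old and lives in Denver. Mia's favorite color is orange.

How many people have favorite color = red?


Count: 1

1


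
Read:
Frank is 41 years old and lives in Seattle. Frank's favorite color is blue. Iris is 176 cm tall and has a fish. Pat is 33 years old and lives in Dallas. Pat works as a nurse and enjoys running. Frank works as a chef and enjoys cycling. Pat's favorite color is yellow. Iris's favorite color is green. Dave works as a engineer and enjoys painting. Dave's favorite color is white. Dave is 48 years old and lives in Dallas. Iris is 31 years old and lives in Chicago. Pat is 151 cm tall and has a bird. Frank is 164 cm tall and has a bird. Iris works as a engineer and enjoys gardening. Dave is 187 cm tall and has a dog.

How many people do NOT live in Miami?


Not in Miami: 4

4


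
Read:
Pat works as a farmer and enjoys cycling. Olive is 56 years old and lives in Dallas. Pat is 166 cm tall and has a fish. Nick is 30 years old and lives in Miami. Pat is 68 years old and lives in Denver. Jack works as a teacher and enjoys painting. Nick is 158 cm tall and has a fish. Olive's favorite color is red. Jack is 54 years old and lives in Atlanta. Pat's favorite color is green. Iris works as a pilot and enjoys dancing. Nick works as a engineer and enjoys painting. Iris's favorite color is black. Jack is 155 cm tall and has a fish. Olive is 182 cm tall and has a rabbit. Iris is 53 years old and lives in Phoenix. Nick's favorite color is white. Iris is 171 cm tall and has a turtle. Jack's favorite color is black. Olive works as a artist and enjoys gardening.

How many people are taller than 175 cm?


Taller than 175: 1

1


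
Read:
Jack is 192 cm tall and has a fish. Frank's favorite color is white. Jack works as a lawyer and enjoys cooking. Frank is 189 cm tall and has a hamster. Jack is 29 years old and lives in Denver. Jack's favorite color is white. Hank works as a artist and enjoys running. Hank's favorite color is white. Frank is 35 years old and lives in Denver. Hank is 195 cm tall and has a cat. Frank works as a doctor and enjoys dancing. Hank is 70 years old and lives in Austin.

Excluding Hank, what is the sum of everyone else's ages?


Sum (excluding Hank): 64

64


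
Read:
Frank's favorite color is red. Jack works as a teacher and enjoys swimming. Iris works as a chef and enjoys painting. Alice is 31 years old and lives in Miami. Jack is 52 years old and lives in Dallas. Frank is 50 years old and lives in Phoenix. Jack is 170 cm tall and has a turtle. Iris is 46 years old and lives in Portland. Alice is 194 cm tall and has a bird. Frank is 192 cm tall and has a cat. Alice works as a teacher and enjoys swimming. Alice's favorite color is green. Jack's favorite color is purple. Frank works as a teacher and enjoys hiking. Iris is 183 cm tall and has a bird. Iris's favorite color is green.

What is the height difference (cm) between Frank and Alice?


|192 - 194| = 2

2


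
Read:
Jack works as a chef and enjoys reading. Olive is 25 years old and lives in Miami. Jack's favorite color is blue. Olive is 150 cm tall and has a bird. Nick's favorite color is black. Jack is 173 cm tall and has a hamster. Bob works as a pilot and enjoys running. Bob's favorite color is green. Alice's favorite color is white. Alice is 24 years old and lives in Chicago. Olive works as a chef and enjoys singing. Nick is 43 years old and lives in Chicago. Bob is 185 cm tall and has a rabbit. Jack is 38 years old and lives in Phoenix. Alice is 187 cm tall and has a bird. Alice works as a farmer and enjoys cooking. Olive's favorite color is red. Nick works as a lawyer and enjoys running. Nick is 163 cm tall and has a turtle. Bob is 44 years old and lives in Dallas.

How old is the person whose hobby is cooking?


Person with hobby=cooking is Alice, age 24

24


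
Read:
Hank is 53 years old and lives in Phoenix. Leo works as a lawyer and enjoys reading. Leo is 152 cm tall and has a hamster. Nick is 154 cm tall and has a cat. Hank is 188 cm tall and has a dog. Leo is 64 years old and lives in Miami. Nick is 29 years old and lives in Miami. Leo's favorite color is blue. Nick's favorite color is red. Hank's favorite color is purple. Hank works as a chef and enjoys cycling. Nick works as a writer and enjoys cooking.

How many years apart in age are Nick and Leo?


29 vs 64, diff = 35

35


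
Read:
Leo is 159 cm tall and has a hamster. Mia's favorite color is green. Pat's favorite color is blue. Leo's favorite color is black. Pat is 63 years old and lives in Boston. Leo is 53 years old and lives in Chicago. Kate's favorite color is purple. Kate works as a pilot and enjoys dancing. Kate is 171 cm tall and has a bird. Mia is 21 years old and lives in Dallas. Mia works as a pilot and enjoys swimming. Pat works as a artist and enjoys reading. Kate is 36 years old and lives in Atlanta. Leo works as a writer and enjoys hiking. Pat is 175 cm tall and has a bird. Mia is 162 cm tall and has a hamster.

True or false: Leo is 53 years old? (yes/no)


Leo is actually 53. yes

yes


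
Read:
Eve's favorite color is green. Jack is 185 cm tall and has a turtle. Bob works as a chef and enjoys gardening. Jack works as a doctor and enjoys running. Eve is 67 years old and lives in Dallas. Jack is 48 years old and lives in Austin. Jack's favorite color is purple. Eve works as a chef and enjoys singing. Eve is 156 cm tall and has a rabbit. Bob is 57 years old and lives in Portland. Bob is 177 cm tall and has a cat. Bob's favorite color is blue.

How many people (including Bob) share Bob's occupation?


Bob is a chef. Count = 2

2


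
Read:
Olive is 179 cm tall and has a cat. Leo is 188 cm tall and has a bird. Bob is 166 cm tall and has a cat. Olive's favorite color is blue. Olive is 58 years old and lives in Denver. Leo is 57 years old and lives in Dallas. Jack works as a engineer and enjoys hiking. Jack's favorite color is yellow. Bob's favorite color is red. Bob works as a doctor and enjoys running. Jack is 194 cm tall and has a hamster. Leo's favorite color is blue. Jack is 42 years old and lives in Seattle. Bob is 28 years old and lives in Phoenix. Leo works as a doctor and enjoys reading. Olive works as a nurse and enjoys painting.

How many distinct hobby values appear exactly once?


Unique hobby values: 4

4


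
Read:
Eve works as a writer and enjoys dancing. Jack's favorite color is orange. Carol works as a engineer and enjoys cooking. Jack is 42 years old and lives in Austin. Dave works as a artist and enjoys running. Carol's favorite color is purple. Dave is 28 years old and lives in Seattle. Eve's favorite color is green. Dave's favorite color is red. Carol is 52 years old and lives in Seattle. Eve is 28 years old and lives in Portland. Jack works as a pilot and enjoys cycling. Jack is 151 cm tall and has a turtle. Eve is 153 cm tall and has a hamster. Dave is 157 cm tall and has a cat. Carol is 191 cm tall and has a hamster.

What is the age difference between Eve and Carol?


|28 - 52| = 24

24


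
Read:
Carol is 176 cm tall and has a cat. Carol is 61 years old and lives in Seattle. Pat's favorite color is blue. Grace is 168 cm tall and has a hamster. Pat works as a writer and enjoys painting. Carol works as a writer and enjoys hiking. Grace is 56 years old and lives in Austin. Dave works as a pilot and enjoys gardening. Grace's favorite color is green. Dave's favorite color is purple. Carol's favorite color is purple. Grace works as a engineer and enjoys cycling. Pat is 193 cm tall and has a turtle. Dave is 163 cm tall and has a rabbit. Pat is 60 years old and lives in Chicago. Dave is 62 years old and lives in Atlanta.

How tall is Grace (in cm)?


Grace is 168 cm tall

168


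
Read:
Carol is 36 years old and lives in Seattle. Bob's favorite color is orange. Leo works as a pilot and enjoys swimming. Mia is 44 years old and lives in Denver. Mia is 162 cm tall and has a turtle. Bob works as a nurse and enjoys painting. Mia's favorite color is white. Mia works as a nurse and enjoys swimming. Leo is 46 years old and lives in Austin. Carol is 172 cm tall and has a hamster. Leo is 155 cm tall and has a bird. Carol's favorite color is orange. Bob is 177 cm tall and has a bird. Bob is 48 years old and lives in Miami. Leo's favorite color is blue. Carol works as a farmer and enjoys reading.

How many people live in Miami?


Count in Miami: 1

1


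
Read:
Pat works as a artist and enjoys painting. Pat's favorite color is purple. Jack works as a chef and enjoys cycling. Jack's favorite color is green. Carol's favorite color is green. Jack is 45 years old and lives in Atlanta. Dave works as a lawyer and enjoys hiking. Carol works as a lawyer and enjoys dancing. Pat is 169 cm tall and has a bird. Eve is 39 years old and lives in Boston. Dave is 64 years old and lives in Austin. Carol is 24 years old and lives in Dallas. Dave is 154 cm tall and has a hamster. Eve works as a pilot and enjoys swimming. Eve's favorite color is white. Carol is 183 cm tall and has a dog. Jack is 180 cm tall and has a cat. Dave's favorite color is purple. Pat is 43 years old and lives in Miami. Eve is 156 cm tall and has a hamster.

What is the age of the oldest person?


Oldest: Dave at 64

64


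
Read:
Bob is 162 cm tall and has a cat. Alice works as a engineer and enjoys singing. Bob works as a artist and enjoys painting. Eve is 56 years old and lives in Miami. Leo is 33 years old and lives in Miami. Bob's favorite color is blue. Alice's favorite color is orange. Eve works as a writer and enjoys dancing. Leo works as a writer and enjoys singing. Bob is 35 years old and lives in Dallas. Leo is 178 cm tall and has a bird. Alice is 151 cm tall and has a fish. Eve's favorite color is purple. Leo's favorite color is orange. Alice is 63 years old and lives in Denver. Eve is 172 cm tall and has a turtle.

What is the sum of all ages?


33+35+56+63 = 187

187


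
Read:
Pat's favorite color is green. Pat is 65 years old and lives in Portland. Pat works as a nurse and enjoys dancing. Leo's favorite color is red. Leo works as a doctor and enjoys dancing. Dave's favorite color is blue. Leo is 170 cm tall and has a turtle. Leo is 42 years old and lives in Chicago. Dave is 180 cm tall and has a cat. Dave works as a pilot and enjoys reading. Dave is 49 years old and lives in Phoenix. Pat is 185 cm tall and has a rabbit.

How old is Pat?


Pat is 65 years old

65


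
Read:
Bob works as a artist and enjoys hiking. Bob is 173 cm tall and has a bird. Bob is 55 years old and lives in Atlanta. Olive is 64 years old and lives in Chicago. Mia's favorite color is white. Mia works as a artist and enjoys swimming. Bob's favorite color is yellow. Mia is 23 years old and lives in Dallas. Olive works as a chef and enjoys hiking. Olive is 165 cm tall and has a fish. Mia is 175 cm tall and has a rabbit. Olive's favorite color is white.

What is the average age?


Sum=142, n=3, avg=47.33

47.33


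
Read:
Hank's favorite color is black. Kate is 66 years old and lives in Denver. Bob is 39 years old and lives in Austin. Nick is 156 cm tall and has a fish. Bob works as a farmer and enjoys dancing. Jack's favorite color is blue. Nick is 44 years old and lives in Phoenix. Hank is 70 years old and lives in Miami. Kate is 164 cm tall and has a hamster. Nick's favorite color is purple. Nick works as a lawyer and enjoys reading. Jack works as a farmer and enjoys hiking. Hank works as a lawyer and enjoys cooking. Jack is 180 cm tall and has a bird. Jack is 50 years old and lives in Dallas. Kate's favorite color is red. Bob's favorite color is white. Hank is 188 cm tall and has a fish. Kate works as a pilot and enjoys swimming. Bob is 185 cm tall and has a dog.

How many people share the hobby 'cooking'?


Count: 1

1


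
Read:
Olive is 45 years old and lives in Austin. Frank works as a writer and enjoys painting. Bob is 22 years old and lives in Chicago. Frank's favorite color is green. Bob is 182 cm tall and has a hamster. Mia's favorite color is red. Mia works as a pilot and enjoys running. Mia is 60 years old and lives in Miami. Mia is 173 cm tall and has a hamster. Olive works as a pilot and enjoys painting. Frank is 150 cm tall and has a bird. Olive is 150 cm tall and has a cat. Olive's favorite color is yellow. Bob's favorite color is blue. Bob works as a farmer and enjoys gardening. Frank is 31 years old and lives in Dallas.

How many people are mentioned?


People: Mia, Olive, Frank, Bob. Count = 4

4


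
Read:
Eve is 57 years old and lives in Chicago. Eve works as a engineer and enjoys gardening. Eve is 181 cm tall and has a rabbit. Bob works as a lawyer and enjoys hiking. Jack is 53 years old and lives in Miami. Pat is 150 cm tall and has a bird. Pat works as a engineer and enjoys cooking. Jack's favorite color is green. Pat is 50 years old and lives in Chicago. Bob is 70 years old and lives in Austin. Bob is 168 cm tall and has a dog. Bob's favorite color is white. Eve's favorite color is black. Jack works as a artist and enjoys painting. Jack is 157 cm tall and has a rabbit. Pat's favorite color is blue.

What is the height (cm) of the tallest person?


Tallest: Eve at 181 cm

181


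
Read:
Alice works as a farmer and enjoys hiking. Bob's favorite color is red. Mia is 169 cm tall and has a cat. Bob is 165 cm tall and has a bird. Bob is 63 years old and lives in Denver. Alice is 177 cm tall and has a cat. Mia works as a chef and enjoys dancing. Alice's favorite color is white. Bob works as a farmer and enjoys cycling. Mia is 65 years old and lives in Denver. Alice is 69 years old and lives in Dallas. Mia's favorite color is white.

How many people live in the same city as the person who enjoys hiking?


Person with hobby hiking is Alice, city Dallas. Count = 1

1


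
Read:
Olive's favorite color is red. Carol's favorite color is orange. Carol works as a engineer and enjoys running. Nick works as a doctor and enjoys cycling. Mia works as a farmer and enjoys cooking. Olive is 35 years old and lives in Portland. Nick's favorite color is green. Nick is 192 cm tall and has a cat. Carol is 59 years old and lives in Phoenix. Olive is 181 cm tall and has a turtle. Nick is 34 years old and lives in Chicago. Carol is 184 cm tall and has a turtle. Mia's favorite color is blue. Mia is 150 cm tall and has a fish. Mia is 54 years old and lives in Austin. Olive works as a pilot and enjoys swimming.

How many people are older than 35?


Filter: 2

2


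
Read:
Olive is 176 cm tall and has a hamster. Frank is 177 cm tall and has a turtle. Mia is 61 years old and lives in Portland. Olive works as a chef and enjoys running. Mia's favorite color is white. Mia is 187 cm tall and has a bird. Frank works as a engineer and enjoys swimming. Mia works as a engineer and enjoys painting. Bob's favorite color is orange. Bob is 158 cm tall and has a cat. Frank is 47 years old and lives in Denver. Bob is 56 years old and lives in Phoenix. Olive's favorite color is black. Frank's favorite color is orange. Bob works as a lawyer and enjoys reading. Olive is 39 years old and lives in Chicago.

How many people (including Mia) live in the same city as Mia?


Mia lives in Portland. Count = 1

1


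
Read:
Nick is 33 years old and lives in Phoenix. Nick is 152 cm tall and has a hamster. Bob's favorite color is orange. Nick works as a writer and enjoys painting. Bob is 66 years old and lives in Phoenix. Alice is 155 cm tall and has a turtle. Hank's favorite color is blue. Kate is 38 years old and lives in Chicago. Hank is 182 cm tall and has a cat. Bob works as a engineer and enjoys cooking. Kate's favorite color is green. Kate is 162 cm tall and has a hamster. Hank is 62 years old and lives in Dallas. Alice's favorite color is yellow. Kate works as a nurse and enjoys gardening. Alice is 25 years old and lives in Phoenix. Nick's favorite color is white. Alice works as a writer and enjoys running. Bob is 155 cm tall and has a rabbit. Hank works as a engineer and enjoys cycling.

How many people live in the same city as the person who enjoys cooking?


Person with hobby cooking is Bob, city Phoenix. Count = 3

3


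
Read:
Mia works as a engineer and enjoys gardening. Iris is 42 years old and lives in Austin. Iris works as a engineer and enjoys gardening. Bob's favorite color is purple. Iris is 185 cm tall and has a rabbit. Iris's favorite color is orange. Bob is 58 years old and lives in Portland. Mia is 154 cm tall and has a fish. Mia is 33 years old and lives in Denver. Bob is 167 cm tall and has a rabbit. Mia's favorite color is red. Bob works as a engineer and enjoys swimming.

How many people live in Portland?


Count in Portland: 1

1


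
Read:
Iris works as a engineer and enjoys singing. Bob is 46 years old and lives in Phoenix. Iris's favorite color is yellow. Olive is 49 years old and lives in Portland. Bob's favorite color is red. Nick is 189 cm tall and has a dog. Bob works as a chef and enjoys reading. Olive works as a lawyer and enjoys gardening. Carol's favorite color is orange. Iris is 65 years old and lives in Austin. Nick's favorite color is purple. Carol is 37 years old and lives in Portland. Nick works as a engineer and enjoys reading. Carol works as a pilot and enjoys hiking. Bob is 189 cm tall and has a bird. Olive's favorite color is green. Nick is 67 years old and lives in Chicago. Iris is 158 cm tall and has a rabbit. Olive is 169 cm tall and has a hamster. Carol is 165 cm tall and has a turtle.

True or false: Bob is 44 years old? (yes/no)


Bob is actually 46. no

no


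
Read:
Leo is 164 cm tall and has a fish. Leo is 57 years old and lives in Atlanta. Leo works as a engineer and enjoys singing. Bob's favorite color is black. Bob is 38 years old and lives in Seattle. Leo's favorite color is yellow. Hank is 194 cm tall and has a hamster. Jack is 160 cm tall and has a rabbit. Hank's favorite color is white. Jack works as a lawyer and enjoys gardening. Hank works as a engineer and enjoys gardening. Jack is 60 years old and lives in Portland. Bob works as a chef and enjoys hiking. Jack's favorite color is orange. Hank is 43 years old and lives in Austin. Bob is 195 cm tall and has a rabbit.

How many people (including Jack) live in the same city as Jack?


Jack lives in Portland. Count = 1

1


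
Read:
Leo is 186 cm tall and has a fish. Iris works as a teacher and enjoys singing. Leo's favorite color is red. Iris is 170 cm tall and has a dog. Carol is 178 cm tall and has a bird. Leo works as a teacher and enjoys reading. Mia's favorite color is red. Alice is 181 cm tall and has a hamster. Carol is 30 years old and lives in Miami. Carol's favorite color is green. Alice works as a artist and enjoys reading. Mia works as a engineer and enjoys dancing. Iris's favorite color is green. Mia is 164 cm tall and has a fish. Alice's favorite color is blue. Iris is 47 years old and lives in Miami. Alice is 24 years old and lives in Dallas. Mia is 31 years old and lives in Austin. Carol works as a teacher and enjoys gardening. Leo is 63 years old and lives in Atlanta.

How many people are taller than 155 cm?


Taller than 155: 5

5


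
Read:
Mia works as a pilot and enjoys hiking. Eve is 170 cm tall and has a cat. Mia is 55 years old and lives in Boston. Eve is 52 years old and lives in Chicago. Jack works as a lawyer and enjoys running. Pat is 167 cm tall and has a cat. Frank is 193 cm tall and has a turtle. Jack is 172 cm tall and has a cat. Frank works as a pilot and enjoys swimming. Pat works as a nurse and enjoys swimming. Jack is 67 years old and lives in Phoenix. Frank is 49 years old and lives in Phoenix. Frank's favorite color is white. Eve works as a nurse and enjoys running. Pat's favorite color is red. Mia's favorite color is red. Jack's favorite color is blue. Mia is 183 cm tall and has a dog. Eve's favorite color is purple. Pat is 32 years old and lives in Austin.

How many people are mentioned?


People: Pat, Mia, Eve, Jack, Frank. Count = 5

5


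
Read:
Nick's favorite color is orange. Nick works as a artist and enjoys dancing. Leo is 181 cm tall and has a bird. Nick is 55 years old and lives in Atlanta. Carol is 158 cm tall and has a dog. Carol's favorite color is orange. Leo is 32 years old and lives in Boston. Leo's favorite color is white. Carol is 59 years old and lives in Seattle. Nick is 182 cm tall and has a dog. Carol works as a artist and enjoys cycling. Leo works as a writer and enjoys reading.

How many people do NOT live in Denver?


Not in Denver: 3

3


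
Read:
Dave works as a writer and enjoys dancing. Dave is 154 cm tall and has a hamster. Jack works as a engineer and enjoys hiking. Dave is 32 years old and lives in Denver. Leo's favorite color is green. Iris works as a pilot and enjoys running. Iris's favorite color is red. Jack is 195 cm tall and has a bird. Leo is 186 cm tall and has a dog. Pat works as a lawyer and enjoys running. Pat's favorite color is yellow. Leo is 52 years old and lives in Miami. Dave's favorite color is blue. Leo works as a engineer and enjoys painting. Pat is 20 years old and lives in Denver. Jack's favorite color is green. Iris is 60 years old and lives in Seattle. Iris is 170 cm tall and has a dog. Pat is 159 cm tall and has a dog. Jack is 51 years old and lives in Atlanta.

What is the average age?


Sum=215, n=5, avg=43

43


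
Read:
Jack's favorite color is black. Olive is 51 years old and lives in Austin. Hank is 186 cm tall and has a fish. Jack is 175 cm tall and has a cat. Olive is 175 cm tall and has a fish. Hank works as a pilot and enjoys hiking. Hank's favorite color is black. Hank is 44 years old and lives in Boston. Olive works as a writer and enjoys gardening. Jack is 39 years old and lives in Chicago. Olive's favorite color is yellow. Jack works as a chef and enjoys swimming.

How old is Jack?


Jack is 39 years old

39


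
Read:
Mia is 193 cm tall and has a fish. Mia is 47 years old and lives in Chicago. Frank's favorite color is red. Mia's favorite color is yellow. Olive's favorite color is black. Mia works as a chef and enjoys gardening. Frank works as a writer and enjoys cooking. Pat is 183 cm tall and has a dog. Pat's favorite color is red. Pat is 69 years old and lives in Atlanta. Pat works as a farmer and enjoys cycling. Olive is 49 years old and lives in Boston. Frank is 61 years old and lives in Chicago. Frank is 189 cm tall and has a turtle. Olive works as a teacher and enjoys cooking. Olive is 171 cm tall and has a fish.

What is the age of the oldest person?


Oldest: Pat at 69

69


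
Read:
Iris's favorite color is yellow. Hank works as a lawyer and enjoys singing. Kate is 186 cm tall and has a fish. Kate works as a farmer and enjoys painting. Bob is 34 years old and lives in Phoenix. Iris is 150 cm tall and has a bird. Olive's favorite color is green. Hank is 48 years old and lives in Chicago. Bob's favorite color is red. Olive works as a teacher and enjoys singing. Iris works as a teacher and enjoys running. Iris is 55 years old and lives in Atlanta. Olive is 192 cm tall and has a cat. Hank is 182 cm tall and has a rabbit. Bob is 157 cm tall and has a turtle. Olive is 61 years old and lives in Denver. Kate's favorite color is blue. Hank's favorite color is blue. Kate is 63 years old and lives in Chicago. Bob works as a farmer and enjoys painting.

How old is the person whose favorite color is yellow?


Person with favorite color=yellow is Iris, age 55

55


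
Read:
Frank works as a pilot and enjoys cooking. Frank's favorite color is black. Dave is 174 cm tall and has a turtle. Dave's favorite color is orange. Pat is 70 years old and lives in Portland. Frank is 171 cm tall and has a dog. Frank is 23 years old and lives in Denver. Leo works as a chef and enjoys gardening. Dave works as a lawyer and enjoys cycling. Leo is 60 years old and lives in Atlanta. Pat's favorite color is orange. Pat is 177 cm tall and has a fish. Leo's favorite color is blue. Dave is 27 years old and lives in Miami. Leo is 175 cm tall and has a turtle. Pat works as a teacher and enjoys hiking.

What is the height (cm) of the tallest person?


Tallest: Pat at 177 cm

177


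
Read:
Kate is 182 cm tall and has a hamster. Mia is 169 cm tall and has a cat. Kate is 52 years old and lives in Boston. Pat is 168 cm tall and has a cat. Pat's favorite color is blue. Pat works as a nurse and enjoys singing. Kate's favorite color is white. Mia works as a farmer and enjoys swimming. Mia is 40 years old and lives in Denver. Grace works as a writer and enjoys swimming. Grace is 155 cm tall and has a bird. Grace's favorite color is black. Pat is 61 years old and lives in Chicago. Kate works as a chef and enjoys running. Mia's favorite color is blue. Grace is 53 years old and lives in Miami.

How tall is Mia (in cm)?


Mia is 169 cm tall

169


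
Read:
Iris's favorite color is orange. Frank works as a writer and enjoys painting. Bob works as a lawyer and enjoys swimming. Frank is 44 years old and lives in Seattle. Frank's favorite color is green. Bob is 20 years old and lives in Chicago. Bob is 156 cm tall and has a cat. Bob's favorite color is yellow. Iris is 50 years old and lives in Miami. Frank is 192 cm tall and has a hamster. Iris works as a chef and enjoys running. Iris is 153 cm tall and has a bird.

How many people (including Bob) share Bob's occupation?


Bob is a lawyer. Count = 1

1


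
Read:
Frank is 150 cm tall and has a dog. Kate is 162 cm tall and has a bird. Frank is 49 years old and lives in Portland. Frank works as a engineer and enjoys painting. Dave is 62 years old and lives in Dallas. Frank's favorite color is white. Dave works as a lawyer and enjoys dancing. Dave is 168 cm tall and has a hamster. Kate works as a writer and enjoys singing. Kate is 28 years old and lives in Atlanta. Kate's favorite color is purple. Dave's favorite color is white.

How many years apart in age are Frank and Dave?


49 vs 62, diff = 13

13


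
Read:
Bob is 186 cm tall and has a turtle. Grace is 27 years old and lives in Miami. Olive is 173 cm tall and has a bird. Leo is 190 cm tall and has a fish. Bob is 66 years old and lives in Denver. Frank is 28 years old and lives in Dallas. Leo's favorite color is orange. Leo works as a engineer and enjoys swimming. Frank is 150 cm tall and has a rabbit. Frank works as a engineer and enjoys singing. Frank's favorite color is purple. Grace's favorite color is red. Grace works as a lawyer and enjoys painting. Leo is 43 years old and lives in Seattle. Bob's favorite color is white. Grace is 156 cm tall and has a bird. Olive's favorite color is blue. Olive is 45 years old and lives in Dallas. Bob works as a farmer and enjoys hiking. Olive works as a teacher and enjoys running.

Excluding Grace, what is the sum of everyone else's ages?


Sum (excluding Grace): 182

182


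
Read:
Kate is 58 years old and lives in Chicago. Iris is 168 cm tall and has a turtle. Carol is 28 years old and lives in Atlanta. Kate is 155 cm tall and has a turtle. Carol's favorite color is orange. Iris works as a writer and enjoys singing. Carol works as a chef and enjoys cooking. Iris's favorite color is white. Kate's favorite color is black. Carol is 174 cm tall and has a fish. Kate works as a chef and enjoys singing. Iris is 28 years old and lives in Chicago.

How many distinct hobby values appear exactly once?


Unique hobby values: 1

1


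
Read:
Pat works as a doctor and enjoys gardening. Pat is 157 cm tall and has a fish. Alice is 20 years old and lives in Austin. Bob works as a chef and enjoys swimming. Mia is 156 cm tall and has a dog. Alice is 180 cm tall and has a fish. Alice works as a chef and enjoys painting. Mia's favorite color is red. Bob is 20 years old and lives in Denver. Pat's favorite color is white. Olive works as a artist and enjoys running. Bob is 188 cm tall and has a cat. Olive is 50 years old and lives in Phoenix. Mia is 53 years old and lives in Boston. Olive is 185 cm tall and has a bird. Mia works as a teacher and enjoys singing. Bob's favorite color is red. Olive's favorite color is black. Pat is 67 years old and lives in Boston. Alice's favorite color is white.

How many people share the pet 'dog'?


Count: 1

1


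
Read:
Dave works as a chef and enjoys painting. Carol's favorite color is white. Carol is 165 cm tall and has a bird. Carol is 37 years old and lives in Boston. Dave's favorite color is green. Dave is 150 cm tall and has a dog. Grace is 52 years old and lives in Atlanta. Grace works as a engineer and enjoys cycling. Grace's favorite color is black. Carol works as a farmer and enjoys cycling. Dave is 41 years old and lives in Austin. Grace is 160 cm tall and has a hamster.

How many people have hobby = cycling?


Count: 2

2


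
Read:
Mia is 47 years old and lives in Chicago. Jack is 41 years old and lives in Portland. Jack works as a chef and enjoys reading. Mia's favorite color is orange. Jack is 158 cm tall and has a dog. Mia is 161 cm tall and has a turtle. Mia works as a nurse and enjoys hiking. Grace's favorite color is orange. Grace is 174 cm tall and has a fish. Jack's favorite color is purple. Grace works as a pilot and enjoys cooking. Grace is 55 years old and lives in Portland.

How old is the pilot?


The pilot is Grace, age 55

55


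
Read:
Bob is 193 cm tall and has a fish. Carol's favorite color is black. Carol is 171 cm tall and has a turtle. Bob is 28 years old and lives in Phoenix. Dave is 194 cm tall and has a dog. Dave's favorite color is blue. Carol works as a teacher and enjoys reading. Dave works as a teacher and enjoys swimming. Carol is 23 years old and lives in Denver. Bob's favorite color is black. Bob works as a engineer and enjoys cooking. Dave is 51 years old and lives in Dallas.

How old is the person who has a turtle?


Person with turtle is Carol, age 23

23


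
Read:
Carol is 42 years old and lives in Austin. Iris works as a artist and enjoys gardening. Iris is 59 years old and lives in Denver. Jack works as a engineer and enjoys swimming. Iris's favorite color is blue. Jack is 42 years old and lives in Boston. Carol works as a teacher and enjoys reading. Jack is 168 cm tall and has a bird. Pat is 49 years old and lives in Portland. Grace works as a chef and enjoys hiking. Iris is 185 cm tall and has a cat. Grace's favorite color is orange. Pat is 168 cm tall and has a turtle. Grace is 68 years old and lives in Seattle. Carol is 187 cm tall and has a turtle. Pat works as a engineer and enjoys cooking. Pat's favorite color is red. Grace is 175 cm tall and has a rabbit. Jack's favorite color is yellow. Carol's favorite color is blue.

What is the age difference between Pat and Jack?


|49 - 42| = 7

7


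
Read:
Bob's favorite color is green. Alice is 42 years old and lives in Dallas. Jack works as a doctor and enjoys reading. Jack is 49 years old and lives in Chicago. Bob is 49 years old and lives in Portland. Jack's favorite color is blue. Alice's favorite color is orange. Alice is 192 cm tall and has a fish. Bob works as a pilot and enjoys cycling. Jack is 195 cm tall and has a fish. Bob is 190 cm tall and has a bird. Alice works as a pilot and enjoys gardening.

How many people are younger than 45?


Filter: 1

1


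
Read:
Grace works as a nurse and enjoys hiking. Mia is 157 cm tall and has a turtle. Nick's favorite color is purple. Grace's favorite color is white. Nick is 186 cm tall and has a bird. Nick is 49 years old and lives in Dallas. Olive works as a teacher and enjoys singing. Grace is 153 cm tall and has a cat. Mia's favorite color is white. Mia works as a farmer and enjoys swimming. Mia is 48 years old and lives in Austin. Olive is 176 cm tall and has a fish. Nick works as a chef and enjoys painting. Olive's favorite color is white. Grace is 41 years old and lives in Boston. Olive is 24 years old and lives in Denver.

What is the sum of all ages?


49+24+41+48 = 162

162


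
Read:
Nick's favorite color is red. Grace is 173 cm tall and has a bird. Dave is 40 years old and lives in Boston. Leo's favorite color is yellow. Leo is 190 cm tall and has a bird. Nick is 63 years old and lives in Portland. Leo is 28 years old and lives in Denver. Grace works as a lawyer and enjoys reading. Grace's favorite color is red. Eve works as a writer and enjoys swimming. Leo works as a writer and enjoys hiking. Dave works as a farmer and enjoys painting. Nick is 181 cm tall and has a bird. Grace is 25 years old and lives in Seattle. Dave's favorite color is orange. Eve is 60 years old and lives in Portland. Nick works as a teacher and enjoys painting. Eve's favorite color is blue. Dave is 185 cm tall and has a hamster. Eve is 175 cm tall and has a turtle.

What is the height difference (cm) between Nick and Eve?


|181 - 175| = 6

6


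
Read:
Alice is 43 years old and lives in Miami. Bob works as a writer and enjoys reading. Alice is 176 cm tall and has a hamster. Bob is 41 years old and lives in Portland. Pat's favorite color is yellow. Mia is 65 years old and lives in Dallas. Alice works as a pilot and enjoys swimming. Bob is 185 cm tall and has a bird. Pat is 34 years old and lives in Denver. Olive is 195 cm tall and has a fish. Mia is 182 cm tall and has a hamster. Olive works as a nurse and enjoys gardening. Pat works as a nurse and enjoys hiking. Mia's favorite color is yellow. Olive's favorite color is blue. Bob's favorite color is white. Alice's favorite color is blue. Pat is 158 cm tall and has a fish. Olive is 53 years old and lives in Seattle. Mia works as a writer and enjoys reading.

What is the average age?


Sum=236, n=5, avg=47.2

47.2


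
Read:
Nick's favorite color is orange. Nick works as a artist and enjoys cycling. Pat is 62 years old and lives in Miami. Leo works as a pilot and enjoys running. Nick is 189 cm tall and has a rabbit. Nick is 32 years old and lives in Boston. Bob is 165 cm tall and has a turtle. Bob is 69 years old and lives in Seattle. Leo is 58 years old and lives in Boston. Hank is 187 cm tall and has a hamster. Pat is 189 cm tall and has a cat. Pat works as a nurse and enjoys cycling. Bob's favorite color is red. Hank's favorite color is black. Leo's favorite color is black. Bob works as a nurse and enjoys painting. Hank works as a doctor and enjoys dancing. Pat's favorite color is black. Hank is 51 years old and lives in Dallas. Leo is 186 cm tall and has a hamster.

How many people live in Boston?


Count in Boston: 2

2


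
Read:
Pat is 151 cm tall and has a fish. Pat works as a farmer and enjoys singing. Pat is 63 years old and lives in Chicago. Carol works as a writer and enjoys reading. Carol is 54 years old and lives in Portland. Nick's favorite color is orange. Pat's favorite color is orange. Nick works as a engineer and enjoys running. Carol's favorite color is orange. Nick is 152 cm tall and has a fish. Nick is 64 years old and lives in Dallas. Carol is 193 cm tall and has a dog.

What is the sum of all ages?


54+63+64 = 181

181


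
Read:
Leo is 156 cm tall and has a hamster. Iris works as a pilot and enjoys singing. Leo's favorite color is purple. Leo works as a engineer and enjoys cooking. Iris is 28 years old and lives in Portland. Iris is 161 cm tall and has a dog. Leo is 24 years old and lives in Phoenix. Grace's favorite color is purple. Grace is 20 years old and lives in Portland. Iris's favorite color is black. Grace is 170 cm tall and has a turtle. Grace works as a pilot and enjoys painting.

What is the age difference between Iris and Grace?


|28 - 20| = 8

8


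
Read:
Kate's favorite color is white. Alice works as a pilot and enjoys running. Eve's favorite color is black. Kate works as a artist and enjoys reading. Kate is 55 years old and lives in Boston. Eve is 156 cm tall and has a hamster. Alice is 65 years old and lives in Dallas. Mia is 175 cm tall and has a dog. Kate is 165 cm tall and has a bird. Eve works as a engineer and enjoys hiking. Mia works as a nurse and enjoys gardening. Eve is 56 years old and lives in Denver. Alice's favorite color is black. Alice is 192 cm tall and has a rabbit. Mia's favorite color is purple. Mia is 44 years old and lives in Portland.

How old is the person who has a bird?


Person with bird is Kate, age 55

55


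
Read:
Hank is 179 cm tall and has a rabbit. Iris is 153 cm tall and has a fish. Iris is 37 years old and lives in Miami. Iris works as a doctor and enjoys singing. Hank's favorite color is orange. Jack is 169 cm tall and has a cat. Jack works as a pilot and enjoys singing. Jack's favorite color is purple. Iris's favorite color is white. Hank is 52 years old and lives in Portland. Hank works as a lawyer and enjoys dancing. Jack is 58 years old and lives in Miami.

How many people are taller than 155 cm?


Taller than 155: 2

2


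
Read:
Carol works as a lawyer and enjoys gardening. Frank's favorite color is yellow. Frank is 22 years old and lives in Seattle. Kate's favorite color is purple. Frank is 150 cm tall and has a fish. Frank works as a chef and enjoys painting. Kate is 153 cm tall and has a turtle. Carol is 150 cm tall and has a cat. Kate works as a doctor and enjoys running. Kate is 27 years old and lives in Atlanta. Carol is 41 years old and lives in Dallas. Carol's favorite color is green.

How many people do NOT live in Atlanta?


Not in Atlanta: 2

2


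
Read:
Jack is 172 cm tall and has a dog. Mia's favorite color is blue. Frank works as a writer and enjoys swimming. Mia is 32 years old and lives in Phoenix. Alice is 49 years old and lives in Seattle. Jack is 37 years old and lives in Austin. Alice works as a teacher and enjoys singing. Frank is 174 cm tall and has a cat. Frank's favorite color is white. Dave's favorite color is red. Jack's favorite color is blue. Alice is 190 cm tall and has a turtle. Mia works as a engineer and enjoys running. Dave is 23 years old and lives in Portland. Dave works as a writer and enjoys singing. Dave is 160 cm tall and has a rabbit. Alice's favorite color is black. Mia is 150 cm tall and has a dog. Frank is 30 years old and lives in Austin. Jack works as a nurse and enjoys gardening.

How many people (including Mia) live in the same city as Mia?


Mia lives in Phoenix. Count = 1

1


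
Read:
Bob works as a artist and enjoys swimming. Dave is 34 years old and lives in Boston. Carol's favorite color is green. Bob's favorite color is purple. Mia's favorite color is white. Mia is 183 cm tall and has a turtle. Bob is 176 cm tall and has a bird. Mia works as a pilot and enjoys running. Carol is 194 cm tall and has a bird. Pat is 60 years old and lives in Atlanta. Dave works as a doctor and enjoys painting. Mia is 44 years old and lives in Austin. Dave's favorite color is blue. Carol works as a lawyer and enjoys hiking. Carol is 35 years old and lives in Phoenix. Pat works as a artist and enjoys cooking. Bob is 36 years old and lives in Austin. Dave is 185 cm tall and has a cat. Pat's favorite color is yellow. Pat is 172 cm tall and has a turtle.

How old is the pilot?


The pilot is Mia, age 44

44


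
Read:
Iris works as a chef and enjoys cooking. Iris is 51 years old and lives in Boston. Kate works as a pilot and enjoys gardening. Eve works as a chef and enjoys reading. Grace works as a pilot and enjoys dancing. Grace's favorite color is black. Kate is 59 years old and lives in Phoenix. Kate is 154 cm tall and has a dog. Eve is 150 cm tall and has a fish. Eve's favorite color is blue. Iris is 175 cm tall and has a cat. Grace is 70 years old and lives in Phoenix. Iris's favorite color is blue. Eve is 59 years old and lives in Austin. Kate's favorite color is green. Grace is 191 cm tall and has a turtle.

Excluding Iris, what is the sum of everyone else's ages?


Sum (excluding Iris): 188

188
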